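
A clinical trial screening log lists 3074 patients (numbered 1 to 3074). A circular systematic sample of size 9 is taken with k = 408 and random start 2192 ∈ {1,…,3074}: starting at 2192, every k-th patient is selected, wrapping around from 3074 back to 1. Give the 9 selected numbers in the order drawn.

2192, 2600, 3008, 342, 750, 1158, 1566, 1974, 2382

Selection 1: 2192
Selection 2: 2192 + 408 = 2600
Selection 3: 2600 + 408 = 3008
Selection 4: 3008 + 408 = 3416 → 3416 − 3074 = 342
Selection 5: 342 + 408 = 750
Selection 6: 750 + 408 = 1158
Selection 7: 1158 + 408 = 1566
Selection 8: 1566 + 408 = 1974
Selection 9: 1974 + 408 = 2382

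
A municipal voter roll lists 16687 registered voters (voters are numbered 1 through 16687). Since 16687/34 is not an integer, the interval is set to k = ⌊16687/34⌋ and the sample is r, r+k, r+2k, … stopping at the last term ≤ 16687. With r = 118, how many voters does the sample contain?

k = ⌊16687/34⌋ = 490
Achieved size = ⌊(16687 − 118)/490⌋ + 1 = ⌊16569/490⌋ + 1 = 33 + 1 = 34
(last selection: 118 + 33×490 = 16288 ≤ 16687; next would be 16778 > 16687)

34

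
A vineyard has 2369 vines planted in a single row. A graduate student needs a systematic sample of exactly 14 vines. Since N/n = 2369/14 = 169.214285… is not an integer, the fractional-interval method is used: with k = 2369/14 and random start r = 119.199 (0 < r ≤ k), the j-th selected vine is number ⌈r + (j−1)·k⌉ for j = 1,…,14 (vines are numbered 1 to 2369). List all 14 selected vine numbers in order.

120, 289, 458, 627, 797, 966, 1135, 1304, 1473, 1643, 1812, 1981, 2150, 2319

j=1: r + 0k = 119.199 → ⌈·⌉ = 120
j=2: r + 1k = 288.413285… → ⌈·⌉ = 289
j=3: r + 2k = 457.627571… → ⌈·⌉ = 458
j=4: r + 3k = 626.841857… → ⌈·⌉ = 627
j=5: r + 4k = 796.056142… → ⌈·⌉ = 797
j=6: r + 5k = 965.270428… → ⌈·⌉ = 966
j=7: r + 6k = 1134.484714… → ⌈·⌉ = 1135
j=8: r + 7k = 1303.699 → ⌈·⌉ = 1304
j=9: r + 8k = 1472.913285… → ⌈·⌉ = 1473
j=10: r + 9k = 1642.127571… → ⌈·⌉ = 1643
j=11: r + 10k = 1811.341857… → ⌈·⌉ = 1812
j=12: r + 11k = 1980.556142… → ⌈·⌉ = 1981
j=13: r + 12k = 2149.770428… → ⌈·⌉ = 2150
j=14: r + 13k = 2318.984714… → ⌈·⌉ = 2319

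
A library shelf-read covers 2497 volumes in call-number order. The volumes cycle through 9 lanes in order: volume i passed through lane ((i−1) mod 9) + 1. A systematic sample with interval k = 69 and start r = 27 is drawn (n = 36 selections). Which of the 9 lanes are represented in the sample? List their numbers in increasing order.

3, 6, 9

Consecutive selections differ by k = 69, so their lane numbers differ by 69 mod 9 = 6.
gcd(69, 9) = 3, so the sample visits 9/3 = 3 distinct residues mod 9.
Start 27 is lane 9; the lanes hit are 3, 6, 9.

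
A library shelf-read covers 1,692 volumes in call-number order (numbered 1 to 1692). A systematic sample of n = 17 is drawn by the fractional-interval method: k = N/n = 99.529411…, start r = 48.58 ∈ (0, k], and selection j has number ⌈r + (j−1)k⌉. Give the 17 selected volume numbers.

49, 149, 248, 348, 447, 547, 646, 746, 845, 945, 1044, 1144, 1243, 1343, 1442, 1542, 1642

j=1: r + 0k = 48.58 → ⌈·⌉ = 49
j=2: r + 1k = 148.109411… → ⌈·⌉ = 149
j=3: r + 2k = 247.638823… → ⌈·⌉ = 248
j=4: r + 3k = 347.168235… → ⌈·⌉ = 348
j=5: r + 4k = 446.697647… → ⌈·⌉ = 447
j=6: r + 5k = 546.227058… → ⌈·⌉ = 547
j=7: r + 6k = 645.756470… → ⌈·⌉ = 646
j=8: r + 7k = 745.285882… → ⌈·⌉ = 746
j=9: r + 8k = 844.815294… → ⌈·⌉ = 845
j=10: r + 9k = 944.344705… → ⌈·⌉ = 945
j=11: r + 10k = 1043.874117… → ⌈·⌉ = 1044
j=12: r + 11k = 1143.403529… → ⌈·⌉ = 1144
j=13: r + 12k = 1242.932941… → ⌈·⌉ = 1243
j=14: r + 13k = 1342.462352… → ⌈·⌉ = 1343
j=15: r + 14k = 1441.991764… → ⌈·⌉ = 1442
j=16: r + 15k = 1541.521176… → ⌈·⌉ = 1542
j=17: r + 16k = 1641.050588… → ⌈·⌉ = 1642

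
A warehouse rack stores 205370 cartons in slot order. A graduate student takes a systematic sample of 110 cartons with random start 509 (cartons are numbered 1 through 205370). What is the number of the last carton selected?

k = 205370/110 = 1867
110th selection = r + (110−1)·k = 509 + 109×1867 = 509 + 203503 = 204012

204012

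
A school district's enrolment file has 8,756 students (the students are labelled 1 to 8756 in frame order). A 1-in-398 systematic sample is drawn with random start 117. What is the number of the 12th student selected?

4495

k = 398
12th selection = r + (12−1)·k = 117 + 11×398 = 117 + 4378 = 4495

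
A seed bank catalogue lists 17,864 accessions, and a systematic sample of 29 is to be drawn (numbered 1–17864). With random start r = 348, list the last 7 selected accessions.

k = N/n = 17864/29 = 616
23rd selection = 348 + 22×616 = 13900
24th: 13900 + 616 = 14516
25th: 14516 + 616 = 15132
26th: 15132 + 616 = 15748
27th: 15748 + 616 = 16364
28th: 16364 + 616 = 16980
29th: 16980 + 616 = 17596

13900, 14516, 15132, 15748, 16364, 16980, 17596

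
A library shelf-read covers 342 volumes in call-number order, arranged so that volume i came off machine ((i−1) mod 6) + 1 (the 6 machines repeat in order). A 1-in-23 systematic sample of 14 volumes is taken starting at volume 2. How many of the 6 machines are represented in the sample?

Consecutive selections differ by k = 23, so their machine numbers differ by 23 mod 6 = 5.
gcd(23, 6) = 1, so the sample visits 6/1 = 6 distinct residues mod 6.
Start 2 is machine 2; the machines hit are 1, 2, 3, 4, 5, 6.

6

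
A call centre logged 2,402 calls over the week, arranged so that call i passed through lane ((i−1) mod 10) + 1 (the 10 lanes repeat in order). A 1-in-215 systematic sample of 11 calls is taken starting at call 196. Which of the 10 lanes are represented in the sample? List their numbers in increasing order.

Consecutive selections differ by k = 215, so their lane numbers differ by 215 mod 10 = 5.
gcd(215, 10) = 5, so the sample visits 10/5 = 2 distinct residues mod 10.
Start 196 is lane 6; the lanes hit are 1, 6.

1, 6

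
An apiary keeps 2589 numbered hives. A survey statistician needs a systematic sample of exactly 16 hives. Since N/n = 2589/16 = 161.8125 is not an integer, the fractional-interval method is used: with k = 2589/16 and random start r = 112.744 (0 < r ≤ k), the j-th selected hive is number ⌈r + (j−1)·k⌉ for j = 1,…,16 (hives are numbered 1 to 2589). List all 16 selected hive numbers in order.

113, 275, 437, 599, 760, 922, 1084, 1246, 1408, 1570, 1731, 1893, 2055, 2217, 2379, 2540

j=1: r + 0k = 112.744 → ⌈·⌉ = 113
j=2: r + 1k = 274.5565 → ⌈·⌉ = 275
j=3: r + 2k = 436.369 → ⌈·⌉ = 437
j=4: r + 3k = 598.1815 → ⌈·⌉ = 599
j=5: r + 4k = 759.994 → ⌈·⌉ = 760
j=6: r + 5k = 921.8065 → ⌈·⌉ = 922
j=7: r + 6k = 1083.619 → ⌈·⌉ = 1084
j=8: r + 7k = 1245.4315 → ⌈·⌉ = 1246
j=9: r + 8k = 1407.244 → ⌈·⌉ = 1408
j=10: r + 9k = 1569.0565 → ⌈·⌉ = 1570
j=11: r + 10k = 1730.869 → ⌈·⌉ = 1731
j=12: r + 11k = 1892.6815 → ⌈·⌉ = 1893
j=13: r + 12k = 2054.494 → ⌈·⌉ = 2055
j=14: r + 13k = 2216.3065 → ⌈·⌉ = 2217
j=15: r + 14k = 2378.119 → ⌈·⌉ = 2379
j=16: r + 15k = 2539.9315 → ⌈·⌉ = 2540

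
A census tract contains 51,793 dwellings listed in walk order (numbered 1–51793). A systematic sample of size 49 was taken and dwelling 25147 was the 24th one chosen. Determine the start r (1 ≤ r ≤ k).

836

k = 51793/49 = 1057
r = 25147 − (24−1)×1057 = 25147 − 24311 = 836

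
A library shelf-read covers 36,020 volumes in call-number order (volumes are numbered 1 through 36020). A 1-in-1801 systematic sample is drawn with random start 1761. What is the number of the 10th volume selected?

17970

k = 1801
10th selection = r + (10−1)·k = 1761 + 9×1801 = 1761 + 16209 = 17970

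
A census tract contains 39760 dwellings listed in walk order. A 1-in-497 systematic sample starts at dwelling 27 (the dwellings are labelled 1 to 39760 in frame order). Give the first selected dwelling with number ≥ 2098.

k = 497
Steps past start: ⌈(2098 − 27)/497⌉ = ⌈2071/497⌉ = 5
Selected dwelling: 27 + 5×497 = 2512

2512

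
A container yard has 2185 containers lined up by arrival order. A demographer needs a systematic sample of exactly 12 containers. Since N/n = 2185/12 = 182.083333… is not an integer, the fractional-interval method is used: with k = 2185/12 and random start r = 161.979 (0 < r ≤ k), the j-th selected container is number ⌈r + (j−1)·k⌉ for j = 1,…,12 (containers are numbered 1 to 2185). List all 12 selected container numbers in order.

j=1: r + 0k = 161.979 → ⌈·⌉ = 162
j=2: r + 1k = 344.062333… → ⌈·⌉ = 345
j=3: r + 2k = 526.145666… → ⌈·⌉ = 527
j=4: r + 3k = 708.229 → ⌈·⌉ = 709
j=5: r + 4k = 890.312333… → ⌈·⌉ = 891
j=6: r + 5k = 1072.395666… → ⌈·⌉ = 1073
j=7: r + 6k = 1254.479 → ⌈·⌉ = 1255
j=8: r + 7k = 1436.562333… → ⌈·⌉ = 1437
j=9: r + 8k = 1618.645666… → ⌈·⌉ = 1619
j=10: r + 9k = 1800.729 → ⌈·⌉ = 1801
j=11: r + 10k = 1982.812333… → ⌈·⌉ = 1983
j=12: r + 11k = 2164.895666… → ⌈·⌉ = 2165

162, 345, 527, 709, 891, 1073, 1255, 1437, 1619, 1801, 1983, 2165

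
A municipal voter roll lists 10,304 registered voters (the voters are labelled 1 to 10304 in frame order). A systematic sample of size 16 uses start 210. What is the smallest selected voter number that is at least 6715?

k = 10304/16 = 644
Steps past start: ⌈(6715 − 210)/644⌉ = ⌈6505/644⌉ = 11
Selected voter: 210 + 11×644 = 7294

7294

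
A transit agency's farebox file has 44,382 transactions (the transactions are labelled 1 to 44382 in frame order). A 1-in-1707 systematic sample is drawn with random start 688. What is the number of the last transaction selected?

k = 1707
26th selection = r + (26−1)·k = 688 + 25×1707 = 688 + 42675 = 43363

43363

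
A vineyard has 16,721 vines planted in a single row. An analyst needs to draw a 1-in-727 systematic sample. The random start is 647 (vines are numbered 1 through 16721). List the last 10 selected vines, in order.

10098, 10825, 11552, 12279, 13006, 13733, 14460, 15187, 15914, 16641

14th selection = 647 + 13×727 = 10098
15th: 10098 + 727 = 10825
16th: 10825 + 727 = 11552
17th: 11552 + 727 = 12279
18th: 12279 + 727 = 13006
19th: 13006 + 727 = 13733
20th: 13733 + 727 = 14460
21st: 14460 + 727 = 15187
22nd: 15187 + 727 = 15914
23rd: 15914 + 727 = 16641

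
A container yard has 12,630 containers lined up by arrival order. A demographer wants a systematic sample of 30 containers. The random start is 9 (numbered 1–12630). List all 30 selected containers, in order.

9, 430, 851, 1272, 1693, 2114, 2535, 2956, 3377, 3798, 4219, 4640, 5061, 5482, 5903, 6324, 6745, 7166, 7587, 8008, 8429, 8850, 9271, 9692, 10113, 10534, 10955, 11376, 11797, 12218

k = N/n = 12630/30 = 421
container 1: 9
container 2: 9 + 421 = 430
container 3: 430 + 421 = 851
container 4: 851 + 421 = 1272
container 5: 1272 + 421 = 1693
container 6: 1693 + 421 = 2114
container 7: 2114 + 421 = 2535
container 8: 2535 + 421 = 2956
container 9: 2956 + 421 = 3377
container 10: 3377 + 421 = 3798
container 11: 3798 + 421 = 4219
container 12: 4219 + 421 = 4640
container 13: 4640 + 421 = 5061
container 14: 5061 + 421 = 5482
container 15: 5482 + 421 = 5903
container 16: 5903 + 421 = 6324
container 17: 6324 + 421 = 6745
container 18: 6745 + 421 = 7166
container 19: 7166 + 421 = 7587
container 20: 7587 + 421 = 8008
container 21: 8008 + 421 = 8429
container 22: 8429 + 421 = 8850
container 23: 8850 + 421 = 9271
container 24: 9271 + 421 = 9692
container 25: 9692 + 421 = 10113
container 26: 10113 + 421 = 10534
container 27: 10534 + 421 = 10955
container 28: 10955 + 421 = 11376
container 29: 11376 + 421 = 11797
container 30: 11797 + 421 = 12218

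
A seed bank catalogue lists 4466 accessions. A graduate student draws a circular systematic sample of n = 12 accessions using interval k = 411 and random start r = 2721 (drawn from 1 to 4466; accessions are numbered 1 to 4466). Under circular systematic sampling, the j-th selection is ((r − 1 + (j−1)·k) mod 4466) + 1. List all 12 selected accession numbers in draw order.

Selection 1: 2721
Selection 2: 2721 + 411 = 3132
Selection 3: 3132 + 411 = 3543
Selection 4: 3543 + 411 = 3954
Selection 5: 3954 + 411 = 4365
Selection 6: 4365 + 411 = 4776 → 4776 − 4466 = 310
Selection 7: 310 + 411 = 721
Selection 8: 721 + 411 = 1132
Selection 9: 1132 + 411 = 1543
Selection 10: 1543 + 411 = 1954
Selection 11: 1954 + 411 = 2365
Selection 12: 2365 + 411 = 2776

2721, 3132, 3543, 3954, 4365, 310, 721, 1132, 1543, 1954, 2365, 2776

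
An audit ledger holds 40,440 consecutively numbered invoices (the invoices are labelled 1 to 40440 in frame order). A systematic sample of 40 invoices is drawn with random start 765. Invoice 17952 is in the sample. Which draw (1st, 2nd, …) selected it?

18

k = 40440/40 = 1011
position = (17952 − 765)/1011 + 1 = 17187/1011 + 1 = 17 + 1 = 18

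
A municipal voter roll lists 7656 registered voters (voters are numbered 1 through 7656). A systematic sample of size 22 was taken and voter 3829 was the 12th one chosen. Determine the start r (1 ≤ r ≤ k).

1

k = 7656/22 = 348
r = 3829 − (12−1)×348 = 3829 − 3828 = 1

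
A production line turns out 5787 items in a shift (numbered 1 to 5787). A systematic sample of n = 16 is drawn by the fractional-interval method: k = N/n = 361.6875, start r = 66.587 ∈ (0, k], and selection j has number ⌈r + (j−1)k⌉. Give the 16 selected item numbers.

j=1: r + 0k = 66.587 → ⌈·⌉ = 67
j=2: r + 1k = 428.2745 → ⌈·⌉ = 429
j=3: r + 2k = 789.962 → ⌈·⌉ = 790
j=4: r + 3k = 1151.6495 → ⌈·⌉ = 1152
j=5: r + 4k = 1513.337 → ⌈·⌉ = 1514
j=6: r + 5k = 1875.0245 → ⌈·⌉ = 1876
j=7: r + 6k = 2236.712 → ⌈·⌉ = 2237
j=8: r + 7k = 2598.3995 → ⌈·⌉ = 2599
j=9: r + 8k = 2960.087 → ⌈·⌉ = 2961
j=10: r + 9k = 3321.7745 → ⌈·⌉ = 3322
j=11: r + 10k = 3683.462 → ⌈·⌉ = 3684
j=12: r + 11k = 4045.1495 → ⌈·⌉ = 4046
j=13: r + 12k = 4406.837 → ⌈·⌉ = 4407
j=14: r + 13k = 4768.5245 → ⌈·⌉ = 4769
j=15: r + 14k = 5130.212 → ⌈·⌉ = 5131
j=16: r + 15k = 5491.8995 → ⌈·⌉ = 5492

67, 429, 790, 1152, 1514, 1876, 2237, 2599, 2961, 3322, 3684, 4046, 4407, 4769, 5131, 5492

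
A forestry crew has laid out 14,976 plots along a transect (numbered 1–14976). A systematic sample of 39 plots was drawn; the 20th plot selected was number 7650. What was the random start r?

354

k = 14976/39 = 384
r = 7650 − (20−1)×384 = 7650 − 7296 = 354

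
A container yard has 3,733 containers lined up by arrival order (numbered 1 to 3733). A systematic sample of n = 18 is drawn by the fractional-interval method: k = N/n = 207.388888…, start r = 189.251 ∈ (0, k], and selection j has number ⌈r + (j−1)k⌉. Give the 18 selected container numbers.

190, 397, 605, 812, 1019, 1227, 1434, 1641, 1849, 2056, 2264, 2471, 2678, 2886, 3093, 3301, 3508, 3715

j=1: r + 0k = 189.251 → ⌈·⌉ = 190
j=2: r + 1k = 396.639888… → ⌈·⌉ = 397
j=3: r + 2k = 604.028777… → ⌈·⌉ = 605
j=4: r + 3k = 811.417666… → ⌈·⌉ = 812
j=5: r + 4k = 1018.806555… → ⌈·⌉ = 1019
j=6: r + 5k = 1226.195444… → ⌈·⌉ = 1227
j=7: r + 6k = 1433.584333… → ⌈·⌉ = 1434
j=8: r + 7k = 1640.973222… → ⌈·⌉ = 1641
j=9: r + 8k = 1848.362111… → ⌈·⌉ = 1849
j=10: r + 9k = 2055.751 → ⌈·⌉ = 2056
j=11: r + 10k = 2263.139888… → ⌈·⌉ = 2264
j=12: r + 11k = 2470.528777… → ⌈·⌉ = 2471
j=13: r + 12k = 2677.917666… → ⌈·⌉ = 2678
j=14: r + 13k = 2885.306555… → ⌈·⌉ = 2886
j=15: r + 14k = 3092.695444… → ⌈·⌉ = 3093
j=16: r + 15k = 3300.084333… → ⌈·⌉ = 3301
j=17: r + 16k = 3507.473222… → ⌈·⌉ = 3508
j=18: r + 17k = 3714.862111… → ⌈·⌉ = 3715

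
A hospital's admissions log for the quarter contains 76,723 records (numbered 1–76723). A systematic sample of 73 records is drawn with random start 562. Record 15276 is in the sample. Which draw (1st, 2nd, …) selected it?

15

k = 76723/73 = 1051
position = (15276 − 562)/1051 + 1 = 14714/1051 + 1 = 14 + 1 = 15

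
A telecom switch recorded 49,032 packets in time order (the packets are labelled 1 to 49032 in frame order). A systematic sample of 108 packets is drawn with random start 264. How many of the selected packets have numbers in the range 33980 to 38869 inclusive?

11

k = 49032/108 = 454
First selection ≥ 33980: 264 + ⌈(33980−264)/454⌉·454 = 264 + 75×454 = 34314
Last selection ≤ 38869: 264 + ⌊(38869−264)/454⌋·454 = 264 + 85×454 = 38854
Count = 85 − 75 + 1 = 11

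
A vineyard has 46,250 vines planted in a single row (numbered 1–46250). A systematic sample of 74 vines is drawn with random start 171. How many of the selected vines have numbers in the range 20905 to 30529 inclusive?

k = 46250/74 = 625
First selection ≥ 20905: 171 + ⌈(20905−171)/625⌉·625 = 171 + 34×625 = 21421
Last selection ≤ 30529: 171 + ⌊(30529−171)/625⌋·625 = 171 + 48×625 = 30171
Count = 48 − 34 + 1 = 15

15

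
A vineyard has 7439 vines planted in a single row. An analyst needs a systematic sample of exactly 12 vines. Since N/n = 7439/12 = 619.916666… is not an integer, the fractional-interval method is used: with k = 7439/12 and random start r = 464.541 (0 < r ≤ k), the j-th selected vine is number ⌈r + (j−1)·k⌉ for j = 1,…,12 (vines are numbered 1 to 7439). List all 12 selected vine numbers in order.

465, 1085, 1705, 2325, 2945, 3565, 4185, 4804, 5424, 6044, 6664, 7284

j=1: r + 0k = 464.541 → ⌈·⌉ = 465
j=2: r + 1k = 1084.457666… → ⌈·⌉ = 1085
j=3: r + 2k = 1704.374333… → ⌈·⌉ = 1705
j=4: r + 3k = 2324.291 → ⌈·⌉ = 2325
j=5: r + 4k = 2944.207666… → ⌈·⌉ = 2945
j=6: r + 5k = 3564.124333… → ⌈·⌉ = 3565
j=7: r + 6k = 4184.041 → ⌈·⌉ = 4185
j=8: r + 7k = 4803.957666… → ⌈·⌉ = 4804
j=9: r + 8k = 5423.874333… → ⌈·⌉ = 5424
j=10: r + 9k = 6043.791 → ⌈·⌉ = 6044
j=11: r + 10k = 6663.707666… → ⌈·⌉ = 6664
j=12: r + 11k = 7283.624333… → ⌈·⌉ = 7284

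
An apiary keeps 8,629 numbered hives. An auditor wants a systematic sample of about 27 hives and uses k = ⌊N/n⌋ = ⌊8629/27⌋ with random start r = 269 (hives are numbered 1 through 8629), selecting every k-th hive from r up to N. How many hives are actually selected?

27

k = ⌊8629/27⌋ = 319
Achieved size = ⌊(8629 − 269)/319⌋ + 1 = ⌊8360/319⌋ + 1 = 26 + 1 = 27
(last selection: 269 + 26×319 = 8563 ≤ 8629; next would be 8882 > 8629)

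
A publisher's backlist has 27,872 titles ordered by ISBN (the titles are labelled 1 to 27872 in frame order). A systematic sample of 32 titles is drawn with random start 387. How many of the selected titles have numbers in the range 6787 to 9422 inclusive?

3

k = 27872/32 = 871
First selection ≥ 6787: 387 + ⌈(6787−387)/871⌉·871 = 387 + 8×871 = 7355
Last selection ≤ 9422: 387 + ⌊(9422−387)/871⌋·871 = 387 + 10×871 = 9097
Count = 10 − 8 + 1 = 3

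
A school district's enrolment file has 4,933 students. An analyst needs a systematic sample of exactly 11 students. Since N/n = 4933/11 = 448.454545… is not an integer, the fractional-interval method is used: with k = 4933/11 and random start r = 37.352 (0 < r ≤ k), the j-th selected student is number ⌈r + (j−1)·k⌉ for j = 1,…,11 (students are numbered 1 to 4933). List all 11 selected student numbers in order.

38, 486, 935, 1383, 1832, 2280, 2729, 3177, 3625, 4074, 4522

j=1: r + 0k = 37.352 → ⌈·⌉ = 38
j=2: r + 1k = 485.806545… → ⌈·⌉ = 486
j=3: r + 2k = 934.261090… → ⌈·⌉ = 935
j=4: r + 3k = 1382.715636… → ⌈·⌉ = 1383
j=5: r + 4k = 1831.170181… → ⌈·⌉ = 1832
j=6: r + 5k = 2279.624727… → ⌈·⌉ = 2280
j=7: r + 6k = 2728.079272… → ⌈·⌉ = 2729
j=8: r + 7k = 3176.533818… → ⌈·⌉ = 3177
j=9: r + 8k = 3624.988363… → ⌈·⌉ = 3625
j=10: r + 9k = 4073.442909… → ⌈·⌉ = 4074
j=11: r + 10k = 4521.897454… → ⌈·⌉ = 4522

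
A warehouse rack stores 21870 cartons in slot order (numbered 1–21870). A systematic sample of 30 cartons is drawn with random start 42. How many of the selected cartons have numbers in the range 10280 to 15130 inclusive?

k = 21870/30 = 729
First selection ≥ 10280: 42 + ⌈(10280−42)/729⌉·729 = 42 + 15×729 = 10977
Last selection ≤ 15130: 42 + ⌊(15130−42)/729⌋·729 = 42 + 20×729 = 14622
Count = 20 − 15 + 1 = 6

6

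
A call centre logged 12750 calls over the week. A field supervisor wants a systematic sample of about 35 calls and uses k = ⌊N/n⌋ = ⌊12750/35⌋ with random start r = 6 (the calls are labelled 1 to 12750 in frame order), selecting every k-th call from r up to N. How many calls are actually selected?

36

k = ⌊12750/35⌋ = 364
Achieved size = ⌊(12750 − 6)/364⌋ + 1 = ⌊12744/364⌋ + 1 = 35 + 1 = 36
(last selection: 6 + 35×364 = 12746 ≤ 12750; next would be 13110 > 12750)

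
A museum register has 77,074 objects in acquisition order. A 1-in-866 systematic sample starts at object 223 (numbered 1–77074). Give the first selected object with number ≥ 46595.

46987

k = 866
Steps past start: ⌈(46595 − 223)/866⌉ = ⌈46372/866⌉ = 54
Selected object: 223 + 54×866 = 46987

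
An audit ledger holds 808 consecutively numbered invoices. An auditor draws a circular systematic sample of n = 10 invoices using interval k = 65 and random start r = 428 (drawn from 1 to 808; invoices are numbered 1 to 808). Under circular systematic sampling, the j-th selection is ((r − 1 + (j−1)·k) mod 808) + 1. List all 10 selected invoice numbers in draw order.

428, 493, 558, 623, 688, 753, 10, 75, 140, 205

Selection 1: 428
Selection 2: 428 + 65 = 493
Selection 3: 493 + 65 = 558
Selection 4: 558 + 65 = 623
Selection 5: 623 + 65 = 688
Selection 6: 688 + 65 = 753
Selection 7: 753 + 65 = 818 → 818 − 808 = 10
Selection 8: 10 + 65 = 75
Selection 9: 75 + 65 = 140
Selection 10: 140 + 65 = 205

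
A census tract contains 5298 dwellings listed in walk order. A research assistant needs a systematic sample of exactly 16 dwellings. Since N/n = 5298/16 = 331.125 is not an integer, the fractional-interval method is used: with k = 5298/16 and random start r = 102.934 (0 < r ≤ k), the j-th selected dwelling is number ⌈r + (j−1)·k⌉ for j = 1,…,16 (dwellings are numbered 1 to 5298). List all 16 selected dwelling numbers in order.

j=1: r + 0k = 102.934 → ⌈·⌉ = 103
j=2: r + 1k = 434.059 → ⌈·⌉ = 435
j=3: r + 2k = 765.184 → ⌈·⌉ = 766
j=4: r + 3k = 1096.309 → ⌈·⌉ = 1097
j=5: r + 4k = 1427.434 → ⌈·⌉ = 1428
j=6: r + 5k = 1758.559 → ⌈·⌉ = 1759
j=7: r + 6k = 2089.684 → ⌈·⌉ = 2090
j=8: r + 7k = 2420.809 → ⌈·⌉ = 2421
j=9: r + 8k = 2751.934 → ⌈·⌉ = 2752
j=10: r + 9k = 3083.059 → ⌈·⌉ = 3084
j=11: r + 10k = 3414.184 → ⌈·⌉ = 3415
j=12: r + 11k = 3745.309 → ⌈·⌉ = 3746
j=13: r + 12k = 4076.434 → ⌈·⌉ = 4077
j=14: r + 13k = 4407.559 → ⌈·⌉ = 4408
j=15: r + 14k = 4738.684 → ⌈·⌉ = 4739
j=16: r + 15k = 5069.809 → ⌈·⌉ = 5070

103, 435, 766, 1097, 1428, 1759, 2090, 2421, 2752, 3084, 3415, 3746, 4077, 4408, 4739, 5070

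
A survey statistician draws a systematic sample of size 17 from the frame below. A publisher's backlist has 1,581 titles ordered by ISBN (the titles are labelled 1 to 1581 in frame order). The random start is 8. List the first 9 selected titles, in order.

k = N/n = 1581/17 = 93
title 1: 8
title 2: 8 + 93 = 101
title 3: 101 + 93 = 194
title 4: 194 + 93 = 287
title 5: 287 + 93 = 380
title 6: 380 + 93 = 473
title 7: 473 + 93 = 566
title 8: 566 + 93 = 659
title 9: 659 + 93 = 752

8, 101, 194, 287, 380, 473, 566, 659, 752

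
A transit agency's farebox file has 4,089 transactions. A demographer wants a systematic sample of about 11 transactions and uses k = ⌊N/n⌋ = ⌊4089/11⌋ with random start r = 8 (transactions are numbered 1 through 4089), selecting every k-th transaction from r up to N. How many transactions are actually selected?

k = ⌊4089/11⌋ = 371
Achieved size = ⌊(4089 − 8)/371⌋ + 1 = ⌊4081/371⌋ + 1 = 11 + 1 = 12
(last selection: 8 + 11×371 = 4089 ≤ 4089; next would be 4460 > 4089)

12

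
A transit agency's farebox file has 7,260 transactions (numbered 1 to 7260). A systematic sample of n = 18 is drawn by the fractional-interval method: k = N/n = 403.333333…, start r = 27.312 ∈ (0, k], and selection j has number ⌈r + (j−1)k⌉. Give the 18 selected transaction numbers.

j=1: r + 0k = 27.312 → ⌈·⌉ = 28
j=2: r + 1k = 430.645333… → ⌈·⌉ = 431
j=3: r + 2k = 833.978666… → ⌈·⌉ = 834
j=4: r + 3k = 1237.312 → ⌈·⌉ = 1238
j=5: r + 4k = 1640.645333… → ⌈·⌉ = 1641
j=6: r + 5k = 2043.978666… → ⌈·⌉ = 2044
j=7: r + 6k = 2447.312 → ⌈·⌉ = 2448
j=8: r + 7k = 2850.645333… → ⌈·⌉ = 2851
j=9: r + 8k = 3253.978666… → ⌈·⌉ = 3254
j=10: r + 9k = 3657.312 → ⌈·⌉ = 3658
j=11: r + 10k = 4060.645333… → ⌈·⌉ = 4061
j=12: r + 11k = 4463.978666… → ⌈·⌉ = 4464
j=13: r + 12k = 4867.312 → ⌈·⌉ = 4868
j=14: r + 13k = 5270.645333… → ⌈·⌉ = 5271
j=15: r + 14k = 5673.978666… → ⌈·⌉ = 5674
j=16: r + 15k = 6077.312 → ⌈·⌉ = 6078
j=17: r + 16k = 6480.645333… → ⌈·⌉ = 6481
j=18: r + 17k = 6883.978666… → ⌈·⌉ = 6884

28, 431, 834, 1238, 1641, 2044, 2448, 2851, 3254, 3658, 4061, 4464, 4868, 5271, 5674, 6078, 6481, 6884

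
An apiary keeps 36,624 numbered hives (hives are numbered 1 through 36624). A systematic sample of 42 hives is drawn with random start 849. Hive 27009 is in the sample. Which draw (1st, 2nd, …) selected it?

31

k = 36624/42 = 872
position = (27009 − 849)/872 + 1 = 26160/872 + 1 = 30 + 1 = 31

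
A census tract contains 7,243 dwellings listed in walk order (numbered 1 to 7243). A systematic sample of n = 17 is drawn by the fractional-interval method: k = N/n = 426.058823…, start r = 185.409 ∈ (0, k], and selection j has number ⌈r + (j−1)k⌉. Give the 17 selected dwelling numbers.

j=1: r + 0k = 185.409 → ⌈·⌉ = 186
j=2: r + 1k = 611.467823… → ⌈·⌉ = 612
j=3: r + 2k = 1037.526647… → ⌈·⌉ = 1038
j=4: r + 3k = 1463.585470… → ⌈·⌉ = 1464
j=5: r + 4k = 1889.644294… → ⌈·⌉ = 1890
j=6: r + 5k = 2315.703117… → ⌈·⌉ = 2316
j=7: r + 6k = 2741.761941… → ⌈·⌉ = 2742
j=8: r + 7k = 3167.820764… → ⌈·⌉ = 3168
j=9: r + 8k = 3593.879588… → ⌈·⌉ = 3594
j=10: r + 9k = 4019.938411… → ⌈·⌉ = 4020
j=11: r + 10k = 4445.997235… → ⌈·⌉ = 4446
j=12: r + 11k = 4872.056058… → ⌈·⌉ = 4873
j=13: r + 12k = 5298.114882… → ⌈·⌉ = 5299
j=14: r + 13k = 5724.173705… → ⌈·⌉ = 5725
j=15: r + 14k = 6150.232529… → ⌈·⌉ = 6151
j=16: r + 15k = 6576.291352… → ⌈·⌉ = 6577
j=17: r + 16k = 7002.350176… → ⌈·⌉ = 7003

186, 612, 1038, 1464, 1890, 2316, 2742, 3168, 3594, 4020, 4446, 4873, 5299, 5725, 6151, 6577, 7003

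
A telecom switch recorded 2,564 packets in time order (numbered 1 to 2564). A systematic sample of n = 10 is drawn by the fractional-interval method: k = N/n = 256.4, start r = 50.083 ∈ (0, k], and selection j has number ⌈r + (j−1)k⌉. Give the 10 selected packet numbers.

j=1: r + 0k = 50.083 → ⌈·⌉ = 51
j=2: r + 1k = 306.483 → ⌈·⌉ = 307
j=3: r + 2k = 562.883 → ⌈·⌉ = 563
j=4: r + 3k = 819.283 → ⌈·⌉ = 820
j=5: r + 4k = 1075.683 → ⌈·⌉ = 1076
j=6: r + 5k = 1332.083 → ⌈·⌉ = 1333
j=7: r + 6k = 1588.483 → ⌈·⌉ = 1589
j=8: r + 7k = 1844.883 → ⌈·⌉ = 1845
j=9: r + 8k = 2101.283 → ⌈·⌉ = 2102
j=10: r + 9k = 2357.683 → ⌈·⌉ = 2358

51, 307, 563, 820, 1076, 1333, 1589, 1845, 2102, 2358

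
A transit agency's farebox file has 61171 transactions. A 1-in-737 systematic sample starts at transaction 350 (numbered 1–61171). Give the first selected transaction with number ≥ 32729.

32778

k = 737
Steps past start: ⌈(32729 − 350)/737⌉ = ⌈32379/737⌉ = 44
Selected transaction: 350 + 44×737 = 32778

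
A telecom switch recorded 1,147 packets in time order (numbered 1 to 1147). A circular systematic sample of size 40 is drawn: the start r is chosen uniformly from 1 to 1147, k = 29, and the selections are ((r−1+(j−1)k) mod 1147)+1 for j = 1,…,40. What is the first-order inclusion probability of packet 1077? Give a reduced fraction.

40/1147

For each position j, as r ranges over 1…1147 the j-th selection hits every packet exactly once, so packet 1077 is selected for exactly 40 of the 1147 starts.
Inclusion probability = 40/1147.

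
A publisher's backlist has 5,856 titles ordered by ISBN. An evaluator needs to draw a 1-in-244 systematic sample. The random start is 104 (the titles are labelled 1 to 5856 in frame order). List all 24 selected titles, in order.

104, 348, 592, 836, 1080, 1324, 1568, 1812, 2056, 2300, 2544, 2788, 3032, 3276, 3520, 3764, 4008, 4252, 4496, 4740, 4984, 5228, 5472, 5716

title 1: 104
title 2: 104 + 244 = 348
title 3: 348 + 244 = 592
title 4: 592 + 244 = 836
title 5: 836 + 244 = 1080
title 6: 1080 + 244 = 1324
title 7: 1324 + 244 = 1568
title 8: 1568 + 244 = 1812
title 9: 1812 + 244 = 2056
title 10: 2056 + 244 = 2300
title 11: 2300 + 244 = 2544
title 12: 2544 + 244 = 2788
title 13: 2788 + 244 = 3032
title 14: 3032 + 244 = 3276
title 15: 3276 + 244 = 3520
title 16: 3520 + 244 = 3764
title 17: 3764 + 244 = 4008
title 18: 4008 + 244 = 4252
title 19: 4252 + 244 = 4496
title 20: 4496 + 244 = 4740
title 21: 4740 + 244 = 4984
title 22: 4984 + 244 = 5228
title 23: 5228 + 244 = 5472
title 24: 5472 + 244 = 5716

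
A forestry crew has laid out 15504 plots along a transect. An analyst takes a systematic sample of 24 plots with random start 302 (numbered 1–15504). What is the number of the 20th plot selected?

k = 15504/24 = 646
20th selection = r + (20−1)·k = 302 + 19×646 = 302 + 12274 = 12576

12576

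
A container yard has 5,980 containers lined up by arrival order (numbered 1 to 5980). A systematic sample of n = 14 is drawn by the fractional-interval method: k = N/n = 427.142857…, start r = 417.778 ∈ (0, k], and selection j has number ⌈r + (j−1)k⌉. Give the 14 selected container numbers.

j=1: r + 0k = 417.778 → ⌈·⌉ = 418
j=2: r + 1k = 844.920857… → ⌈·⌉ = 845
j=3: r + 2k = 1272.063714… → ⌈·⌉ = 1273
j=4: r + 3k = 1699.206571… → ⌈·⌉ = 1700
j=5: r + 4k = 2126.349428… → ⌈·⌉ = 2127
j=6: r + 5k = 2553.492285… → ⌈·⌉ = 2554
j=7: r + 6k = 2980.635142… → ⌈·⌉ = 2981
j=8: r + 7k = 3407.778 → ⌈·⌉ = 3408
j=9: r + 8k = 3834.920857… → ⌈·⌉ = 3835
j=10: r + 9k = 4262.063714… → ⌈·⌉ = 4263
j=11: r + 10k = 4689.206571… → ⌈·⌉ = 4690
j=12: r + 11k = 5116.349428… → ⌈·⌉ = 5117
j=13: r + 12k = 5543.492285… → ⌈·⌉ = 5544
j=14: r + 13k = 5970.635142… → ⌈·⌉ = 5971

418, 845, 1273, 1700, 2127, 2554, 2981, 3408, 3835, 4263, 4690, 5117, 5544, 5971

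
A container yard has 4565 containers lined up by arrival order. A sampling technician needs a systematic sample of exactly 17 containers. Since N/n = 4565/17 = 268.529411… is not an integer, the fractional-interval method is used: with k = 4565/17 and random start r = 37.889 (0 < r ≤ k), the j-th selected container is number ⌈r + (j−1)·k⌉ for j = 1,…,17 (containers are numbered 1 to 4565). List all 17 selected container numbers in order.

j=1: r + 0k = 37.889 → ⌈·⌉ = 38
j=2: r + 1k = 306.418411… → ⌈·⌉ = 307
j=3: r + 2k = 574.947823… → ⌈·⌉ = 575
j=4: r + 3k = 843.477235… → ⌈·⌉ = 844
j=5: r + 4k = 1112.006647… → ⌈·⌉ = 1113
j=6: r + 5k = 1380.536058… → ⌈·⌉ = 1381
j=7: r + 6k = 1649.065470… → ⌈·⌉ = 1650
j=8: r + 7k = 1917.594882… → ⌈·⌉ = 1918
j=9: r + 8k = 2186.124294… → ⌈·⌉ = 2187
j=10: r + 9k = 2454.653705… → ⌈·⌉ = 2455
j=11: r + 10k = 2723.183117… → ⌈·⌉ = 2724
j=12: r + 11k = 2991.712529… → ⌈·⌉ = 2992
j=13: r + 12k = 3260.241941… → ⌈·⌉ = 3261
j=14: r + 13k = 3528.771352… → ⌈·⌉ = 3529
j=15: r + 14k = 3797.300764… → ⌈·⌉ = 3798
j=16: r + 15k = 4065.830176… → ⌈·⌉ = 4066
j=17: r + 16k = 4334.359588… → ⌈·⌉ = 4335

38, 307, 575, 844, 1113, 1381, 1650, 1918, 2187, 2455, 2724, 2992, 3261, 3529, 3798, 4066, 4335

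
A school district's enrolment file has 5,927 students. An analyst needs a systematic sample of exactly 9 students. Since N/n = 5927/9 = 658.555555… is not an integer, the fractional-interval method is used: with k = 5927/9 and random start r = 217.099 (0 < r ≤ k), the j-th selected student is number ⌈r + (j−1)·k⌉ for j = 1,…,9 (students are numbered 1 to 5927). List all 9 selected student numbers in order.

j=1: r + 0k = 217.099 → ⌈·⌉ = 218
j=2: r + 1k = 875.654555… → ⌈·⌉ = 876
j=3: r + 2k = 1534.210111… → ⌈·⌉ = 1535
j=4: r + 3k = 2192.765666… → ⌈·⌉ = 2193
j=5: r + 4k = 2851.321222… → ⌈·⌉ = 2852
j=6: r + 5k = 3509.876777… → ⌈·⌉ = 3510
j=7: r + 6k = 4168.432333… → ⌈·⌉ = 4169
j=8: r + 7k = 4826.987888… → ⌈·⌉ = 4827
j=9: r + 8k = 5485.543444… → ⌈·⌉ = 5486

218, 876, 1535, 2193, 2852, 3510, 4169, 4827, 5486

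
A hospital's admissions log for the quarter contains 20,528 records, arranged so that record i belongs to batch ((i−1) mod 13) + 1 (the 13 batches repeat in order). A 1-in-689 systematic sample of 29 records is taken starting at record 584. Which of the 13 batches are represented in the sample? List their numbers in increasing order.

Consecutive selections differ by k = 689, so their batch numbers differ by 689 mod 13 = 0.
gcd(689, 13) = 13, so the sample visits 13/13 = 1 distinct residues mod 13.
Start 584 is batch 12; the batches hit are 12.

12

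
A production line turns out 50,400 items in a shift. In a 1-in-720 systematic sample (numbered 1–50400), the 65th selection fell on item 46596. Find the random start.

k = 720
r = 46596 − (65−1)×720 = 46596 − 46080 = 516

516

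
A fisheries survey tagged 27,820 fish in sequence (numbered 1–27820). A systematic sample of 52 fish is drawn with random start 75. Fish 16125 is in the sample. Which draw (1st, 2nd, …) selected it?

31

k = 27820/52 = 535
position = (16125 − 75)/535 + 1 = 16050/535 + 1 = 30 + 1 = 31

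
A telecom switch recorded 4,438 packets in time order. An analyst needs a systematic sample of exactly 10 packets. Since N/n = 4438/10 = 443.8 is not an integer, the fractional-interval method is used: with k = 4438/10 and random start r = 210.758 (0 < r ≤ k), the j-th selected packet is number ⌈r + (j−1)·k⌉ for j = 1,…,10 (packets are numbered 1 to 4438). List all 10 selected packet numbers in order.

j=1: r + 0k = 210.758 → ⌈·⌉ = 211
j=2: r + 1k = 654.558 → ⌈·⌉ = 655
j=3: r + 2k = 1098.358 → ⌈·⌉ = 1099
j=4: r + 3k = 1542.158 → ⌈·⌉ = 1543
j=5: r + 4k = 1985.958 → ⌈·⌉ = 1986
j=6: r + 5k = 2429.758 → ⌈·⌉ = 2430
j=7: r + 6k = 2873.558 → ⌈·⌉ = 2874
j=8: r + 7k = 3317.358 → ⌈·⌉ = 3318
j=9: r + 8k = 3761.158 → ⌈·⌉ = 3762
j=10: r + 9k = 4204.958 → ⌈·⌉ = 4205

211, 655, 1099, 1543, 1986, 2430, 2874, 3318, 3762, 4205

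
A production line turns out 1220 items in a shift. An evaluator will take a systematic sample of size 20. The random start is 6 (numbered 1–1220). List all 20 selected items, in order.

6, 67, 128, 189, 250, 311, 372, 433, 494, 555, 616, 677, 738, 799, 860, 921, 982, 1043, 1104, 1165

k = N/n = 1220/20 = 61
item 1: 6
item 2: 6 + 61 = 67
item 3: 67 + 61 = 128
item 4: 128 + 61 = 189
item 5: 189 + 61 = 250
item 6: 250 + 61 = 311
item 7: 311 + 61 = 372
item 8: 372 + 61 = 433
item 9: 433 + 61 = 494
item 10: 494 + 61 = 555
item 11: 555 + 61 = 616
item 12: 616 + 61 = 677
item 13: 677 + 61 = 738
item 14: 738 + 61 = 799
item 15: 799 + 61 = 860
item 16: 860 + 61 = 921
item 17: 921 + 61 = 982
item 18: 982 + 61 = 1043
item 19: 1043 + 61 = 1104
item 20: 1104 + 61 = 1165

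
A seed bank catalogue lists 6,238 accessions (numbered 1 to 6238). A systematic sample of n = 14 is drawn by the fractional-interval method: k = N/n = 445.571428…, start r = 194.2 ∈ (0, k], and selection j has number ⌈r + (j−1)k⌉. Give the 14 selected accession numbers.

j=1: r + 0k = 194.2 → ⌈·⌉ = 195
j=2: r + 1k = 639.771428… → ⌈·⌉ = 640
j=3: r + 2k = 1085.342857… → ⌈·⌉ = 1086
j=4: r + 3k = 1530.914285… → ⌈·⌉ = 1531
j=5: r + 4k = 1976.485714… → ⌈·⌉ = 1977
j=6: r + 5k = 2422.057142… → ⌈·⌉ = 2423
j=7: r + 6k = 2867.628571… → ⌈·⌉ = 2868
j=8: r + 7k = 3313.2 → ⌈·⌉ = 3314
j=9: r + 8k = 3758.771428… → ⌈·⌉ = 3759
j=10: r + 9k = 4204.342857… → ⌈·⌉ = 4205
j=11: r + 10k = 4649.914285… → ⌈·⌉ = 4650
j=12: r + 11k = 5095.485714… → ⌈·⌉ = 5096
j=13: r + 12k = 5541.057142… → ⌈·⌉ = 5542
j=14: r + 13k = 5986.628571… → ⌈·⌉ = 5987

195, 640, 1086, 1531, 1977, 2423, 2868, 3314, 3759, 4205, 4650, 5096, 5542, 5987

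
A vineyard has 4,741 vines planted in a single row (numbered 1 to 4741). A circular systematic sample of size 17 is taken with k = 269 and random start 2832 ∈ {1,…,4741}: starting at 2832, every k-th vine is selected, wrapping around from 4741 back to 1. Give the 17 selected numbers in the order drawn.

Selection 1: 2832
Selection 2: 2832 + 269 = 3101
Selection 3: 3101 + 269 = 3370
Selection 4: 3370 + 269 = 3639
Selection 5: 3639 + 269 = 3908
Selection 6: 3908 + 269 = 4177
Selection 7: 4177 + 269 = 4446
Selection 8: 4446 + 269 = 4715
Selection 9: 4715 + 269 = 4984 → 4984 − 4741 = 243
Selection 10: 243 + 269 = 512
Selection 11: 512 + 269 = 781
Selection 12: 781 + 269 = 1050
Selection 13: 1050 + 269 = 1319
Selection 14: 1319 + 269 = 1588
Selection 15: 1588 + 269 = 1857
Selection 16: 1857 + 269 = 2126
Selection 17: 2126 + 269 = 2395

2832, 3101, 3370, 3639, 3908, 4177, 4446, 4715, 243, 512, 781, 1050, 1319, 1588, 1857, 2126, 2395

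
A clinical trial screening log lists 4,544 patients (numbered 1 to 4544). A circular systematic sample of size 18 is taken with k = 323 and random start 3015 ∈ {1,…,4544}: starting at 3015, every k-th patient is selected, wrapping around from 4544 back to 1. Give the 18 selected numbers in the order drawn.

3015, 3338, 3661, 3984, 4307, 86, 409, 732, 1055, 1378, 1701, 2024, 2347, 2670, 2993, 3316, 3639, 3962

Selection 1: 3015
Selection 2: 3015 + 323 = 3338
Selection 3: 3338 + 323 = 3661
Selection 4: 3661 + 323 = 3984
Selection 5: 3984 + 323 = 4307
Selection 6: 4307 + 323 = 4630 → 4630 − 4544 = 86
Selection 7: 86 + 323 = 409
Selection 8: 409 + 323 = 732
Selection 9: 732 + 323 = 1055
Selection 10: 1055 + 323 = 1378
Selection 11: 1378 + 323 = 1701
Selection 12: 1701 + 323 = 2024
Selection 13: 2024 + 323 = 2347
Selection 14: 2347 + 323 = 2670
Selection 15: 2670 + 323 = 2993
Selection 16: 2993 + 323 = 3316
Selection 17: 3316 + 323 = 3639
Selection 18: 3639 + 323 = 3962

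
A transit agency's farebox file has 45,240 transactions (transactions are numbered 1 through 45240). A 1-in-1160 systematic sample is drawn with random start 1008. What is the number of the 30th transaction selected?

k = 1160
30th selection = r + (30−1)·k = 1008 + 29×1160 = 1008 + 33640 = 34648

34648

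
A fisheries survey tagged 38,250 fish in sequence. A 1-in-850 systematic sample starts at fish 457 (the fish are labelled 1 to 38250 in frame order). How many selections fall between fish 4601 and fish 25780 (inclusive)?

k = 850
First selection ≥ 4601: 457 + ⌈(4601−457)/850⌉·850 = 457 + 5×850 = 4707
Last selection ≤ 25780: 457 + ⌊(25780−457)/850⌋·850 = 457 + 29×850 = 25107
Count = 29 − 5 + 1 = 25

25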